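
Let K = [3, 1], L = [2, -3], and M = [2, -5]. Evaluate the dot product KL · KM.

KL = L − K = (-1, -4)
KM = M − K = (-1, -6)
KL · KM = (-1)·(-1) + (-4)·(-6) = 1 + 24 = 25

25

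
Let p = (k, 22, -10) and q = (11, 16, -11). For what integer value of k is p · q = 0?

p · q = k·11 + 22·16 + (-10)·(-11) = 462 + 11k
Set equal to 0: 11k = -462, so k = -42.

-42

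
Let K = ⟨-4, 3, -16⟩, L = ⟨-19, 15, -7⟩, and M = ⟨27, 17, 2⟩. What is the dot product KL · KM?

KL = L − K = (-15, 12, 9)
KM = M − K = (31, 14, 18)
KL · KM = (-15)·31 + 12·14 + 9·18 = -465 + 168 + 162 = -135

-135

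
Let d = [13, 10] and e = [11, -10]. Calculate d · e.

43

d · e = 13·11 + 10·(-10) = 143 - 100 = 43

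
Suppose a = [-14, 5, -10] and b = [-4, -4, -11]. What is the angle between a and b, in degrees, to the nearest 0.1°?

48.8

a · b = (-14)·(-4) + 5·(-4) + (-10)·(-11) = 56 - 20 + 110 = 146
|a|² = 196 + 25 + 100 = 321,  |a| = √321 ≈ 17.916473
|b|² = 16 + 16 + 121 = 153,  |b| = √153 ≈ 12.369317
cos θ = 146 / (17.916473 · 12.369317) ≈ 0.65880
θ = arccos(0.65880) ≈ 48.8°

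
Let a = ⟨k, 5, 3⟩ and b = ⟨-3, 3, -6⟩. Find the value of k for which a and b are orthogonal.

-1

a · b = k·(-3) + 5·3 + 3·(-6) = -3 - 3k
Set equal to 0: -3k = 3, so k = -1.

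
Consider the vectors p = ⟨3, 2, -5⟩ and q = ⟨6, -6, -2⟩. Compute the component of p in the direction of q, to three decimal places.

1.835

p · q = 3·6 + 2·(-6) + (-5)·(-2) = 18 - 12 + 10 = 16
|q| = √(36 + 36 + 4) = √76 ≈ 8.7178
comp_q p = 16 / √76 ≈ 1.835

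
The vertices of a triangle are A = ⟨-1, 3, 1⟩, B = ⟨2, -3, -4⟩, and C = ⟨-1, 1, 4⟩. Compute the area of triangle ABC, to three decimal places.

AB = (3, -6, -5),  AC = (0, -2, 3)
i: (-6)·3 - (-5)·(-2) = -18 - 10 = -28
j: (-5)·0 - 3·3 = 0 - 9 = -9
k: 3·(-2) - (-6)·0 = -6 - 0 = -6
AB × AC = (-28, -9, -6)
|AB × AC| = √901 ≈ 30.0167
area = ½ · 30.0167 ≈ 15.008

15.008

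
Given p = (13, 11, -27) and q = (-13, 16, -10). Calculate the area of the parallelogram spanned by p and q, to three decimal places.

i: 11·(-10) - (-27)·16 = -110 - (-432) = 322
j: (-27)·(-13) - 13·(-10) = 351 - (-130) = 481
k: 13·16 - 11·(-13) = 208 - (-143) = 351
p × q = (322, 481, 351)
|p × q| = √(322² + 481² + 351²) = √458246 ≈ 676.9387

676.939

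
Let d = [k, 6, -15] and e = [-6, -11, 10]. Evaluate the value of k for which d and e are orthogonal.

-36

d · e = k·(-6) + 6·(-11) + (-15)·10 = -216 - 6k
Set equal to 0: -6k = 216, so k = -36.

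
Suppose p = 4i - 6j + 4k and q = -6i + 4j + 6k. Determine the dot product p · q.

p · q = 4·(-6) + (-6)·4 + 4·6 = -24 - 24 + 24 = -24

-24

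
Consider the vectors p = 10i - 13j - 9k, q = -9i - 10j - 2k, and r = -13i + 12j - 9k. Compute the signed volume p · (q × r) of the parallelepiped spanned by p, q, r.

3997

q × r:
i: (-10)·(-9) - (-2)·12 = 90 - (-24) = 114
j: (-2)·(-13) - (-9)·(-9) = 26 - 81 = -55
k: (-9)·12 - (-10)·(-13) = -108 - 130 = -238
q × r = (114, -55, -238)
p · (q × r) = 10·114 + (-13)·(-55) + (-9)·(-238) = 1140 + 715 + 2142 = 3997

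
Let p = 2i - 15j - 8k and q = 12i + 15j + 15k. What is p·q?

p · q = 2·12 + (-15)·15 + (-8)·15 = 24 - 225 - 120 = -321

-321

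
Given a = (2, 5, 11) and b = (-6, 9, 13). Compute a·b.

176

a · b = 2·(-6) + 5·9 + 11·13 = -12 + 45 + 143 = 176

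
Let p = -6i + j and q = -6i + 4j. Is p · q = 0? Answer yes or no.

no

p · q = (-6)·(-6) + 1·4 = 36 + 4 = 40
Nonzero, so the vectors are not orthogonal.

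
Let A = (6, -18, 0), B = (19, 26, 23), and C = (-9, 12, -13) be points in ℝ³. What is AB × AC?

AB = (13, 44, 23)
AC = (-15, 30, -13)
i: 44·(-13) - 23·30 = -572 - 690 = -1262
j: 23·(-15) - 13·(-13) = -345 - (-169) = -176
k: 13·30 - 44·(-15) = 390 - (-660) = 1050
AB × AC = (-1262, -176, 1050)

(-1262, -176, 1050)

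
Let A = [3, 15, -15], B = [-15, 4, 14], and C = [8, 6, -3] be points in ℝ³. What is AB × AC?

AB = (-18, -11, 29)
AC = (5, -9, 12)
i: (-11)·12 - 29·(-9) = -132 - (-261) = 129
j: 29·5 - (-18)·12 = 145 - (-216) = 361
k: (-18)·(-9) - (-11)·5 = 162 - (-55) = 217
AB × AC = (129, 361, 217)

(129, 361, 217)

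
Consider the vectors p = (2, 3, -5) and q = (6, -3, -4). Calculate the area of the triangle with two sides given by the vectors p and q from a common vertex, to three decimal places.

i: 3·(-4) - (-5)·(-3) = -12 - 15 = -27
j: (-5)·6 - 2·(-4) = -30 - (-8) = -22
k: 2·(-3) - 3·6 = -6 - 18 = -24
p × q = (-27, -22, -24)
|p × q| = √((-27)² + (-22)² + (-24)²) = √1789 ≈ 42.2966
area = ½ · 42.2966 ≈ 21.148

21.148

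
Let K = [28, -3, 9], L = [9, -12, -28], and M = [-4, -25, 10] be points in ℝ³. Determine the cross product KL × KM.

(-823, 1203, 130)

KL = (-19, -9, -37)
KM = (-32, -22, 1)
i: (-9)·1 - (-37)·(-22) = -9 - 814 = -823
j: (-37)·(-32) - (-19)·1 = 1184 - (-19) = 1203
k: (-19)·(-22) - (-9)·(-32) = 418 - 288 = 130
KL × KM = (-823, 1203, 130)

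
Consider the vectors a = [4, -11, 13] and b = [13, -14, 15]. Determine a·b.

a · b = 4·13 + (-11)·(-14) + 13·15 = 52 + 154 + 195 = 401

401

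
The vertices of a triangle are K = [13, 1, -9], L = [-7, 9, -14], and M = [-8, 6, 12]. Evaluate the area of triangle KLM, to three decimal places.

KL = (-20, 8, -5),  KM = (-21, 5, 21)
i: 8·21 - (-5)·5 = 168 - (-25) = 193
j: (-5)·(-21) - (-20)·21 = 105 - (-420) = 525
k: (-20)·5 - 8·(-21) = -100 - (-168) = 68
KL × KM = (193, 525, 68)
|KL × KM| = √317498 ≈ 563.4696
area = ½ · 563.4696 ≈ 281.735

281.735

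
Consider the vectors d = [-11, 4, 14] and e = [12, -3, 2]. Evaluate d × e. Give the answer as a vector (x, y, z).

(50, 190, -15)

i: 4·2 - 14·(-3) = 8 - (-42) = 50
j: 14·12 - (-11)·2 = 168 - (-22) = 190
k: (-11)·(-3) - 4·12 = 33 - 48 = -15
d × e = (50, 190, -15)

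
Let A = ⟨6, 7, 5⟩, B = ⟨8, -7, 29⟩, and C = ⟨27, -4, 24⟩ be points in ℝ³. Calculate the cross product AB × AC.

AB = (2, -14, 24)
AC = (21, -11, 19)
i: (-14)·19 - 24·(-11) = -266 - (-264) = -2
j: 24·21 - 2·19 = 504 - 38 = 466
k: 2·(-11) - (-14)·21 = -22 - (-294) = 272
AB × AC = (-2, 466, 272)

(-2, 466, 272)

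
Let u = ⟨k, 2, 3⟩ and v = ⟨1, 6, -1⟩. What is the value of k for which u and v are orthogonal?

-9

u · v = k·1 + 2·6 + 3·(-1) = 9 + 1k
Set equal to 0: 1k = -9, so k = -9.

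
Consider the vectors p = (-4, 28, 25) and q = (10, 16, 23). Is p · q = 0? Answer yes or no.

p · q = (-4)·10 + 28·16 + 25·23 = -40 + 448 + 575 = 983
Nonzero, so the vectors are not orthogonal.

no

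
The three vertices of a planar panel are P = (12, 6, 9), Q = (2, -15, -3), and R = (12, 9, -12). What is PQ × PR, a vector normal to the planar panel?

PQ = (-10, -21, -12)
PR = (0, 3, -21)
i: (-21)·(-21) - (-12)·3 = 441 - (-36) = 477
j: (-12)·0 - (-10)·(-21) = 0 - 210 = -210
k: (-10)·3 - (-21)·0 = -30 - 0 = -30
PQ × PR = (477, -210, -30)

(477, -210, -30)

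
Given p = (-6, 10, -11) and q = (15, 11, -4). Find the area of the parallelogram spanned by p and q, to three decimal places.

i: 10·(-4) - (-11)·11 = -40 - (-121) = 81
j: (-11)·15 - (-6)·(-4) = -165 - 24 = -189
k: (-6)·11 - 10·15 = -66 - 150 = -216
p × q = (81, -189, -216)
|p × q| = √(81² + (-189)² + (-216)²) = √88938 ≈ 298.2247

298.225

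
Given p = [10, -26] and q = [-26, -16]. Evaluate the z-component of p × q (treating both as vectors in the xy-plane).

-836

10·(-16) - (-26)·(-26) = -160 - 676 = -836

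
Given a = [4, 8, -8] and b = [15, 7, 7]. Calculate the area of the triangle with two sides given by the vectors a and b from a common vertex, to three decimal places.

i: 8·7 - (-8)·7 = 56 - (-56) = 112
j: (-8)·15 - 4·7 = -120 - 28 = -148
k: 4·7 - 8·15 = 28 - 120 = -92
a × b = (112, -148, -92)
|a × b| = √(112² + (-148)² + (-92)²) = √42912 ≈ 207.1521
area = ½ · 207.1521 ≈ 103.576

103.576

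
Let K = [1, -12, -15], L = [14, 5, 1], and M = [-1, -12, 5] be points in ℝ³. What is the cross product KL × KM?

(340, -292, 34)

KL = (13, 17, 16)
KM = (-2, 0, 20)
i: 17·20 - 16·0 = 340 - 0 = 340
j: 16·(-2) - 13·20 = -32 - 260 = -292
k: 13·0 - 17·(-2) = 0 - (-34) = 34
KL × KM = (340, -292, 34)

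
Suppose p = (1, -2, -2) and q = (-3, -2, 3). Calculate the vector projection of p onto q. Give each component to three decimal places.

p · q = 1·(-3) + (-2)·(-2) + (-2)·3 = -3 + 4 - 6 = -5
|q|² = 9 + 4 + 9 = 22
proj_q p = (-5/22) · (-3, -2, 3) ≈ (0.682, 0.455, -0.682)

(0.682, 0.455, -0.682)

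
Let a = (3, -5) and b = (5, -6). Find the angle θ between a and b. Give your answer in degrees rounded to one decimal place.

a · b = 3·5 + (-5)·(-6) = 15 + 30 = 45
|a|² = 9 + 25 = 34,  |a| = √34 ≈ 5.830952
|b|² = 25 + 36 = 61,  |b| = √61 ≈ 7.810250
cos θ = 45 / (5.830952 · 7.810250) ≈ 0.98812
θ = arccos(0.98812) ≈ 8.8°

8.8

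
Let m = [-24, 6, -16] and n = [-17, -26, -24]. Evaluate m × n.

(-560, -304, 726)

i: 6·(-24) - (-16)·(-26) = -144 - 416 = -560
j: (-16)·(-17) - (-24)·(-24) = 272 - 576 = -304
k: (-24)·(-26) - 6·(-17) = 624 - (-102) = 726
m × n = (-560, -304, 726)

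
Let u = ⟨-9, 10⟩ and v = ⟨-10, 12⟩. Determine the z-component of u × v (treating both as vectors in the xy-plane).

(-9)·12 - 10·(-10) = -108 - (-100) = -8

-8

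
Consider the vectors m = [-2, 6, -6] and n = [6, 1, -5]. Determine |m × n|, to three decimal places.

i: 6·(-5) - (-6)·1 = -30 - (-6) = -24
j: (-6)·6 - (-2)·(-5) = -36 - 10 = -46
k: (-2)·1 - 6·6 = -2 - 36 = -38
m × n = (-24, -46, -38)
|m × n| = √((-24)² + (-46)² + (-38)²) = √4136 ≈ 64.3117

64.312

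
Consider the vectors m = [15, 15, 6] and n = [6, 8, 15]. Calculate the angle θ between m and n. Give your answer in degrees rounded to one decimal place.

41.0

m · n = 15·6 + 15·8 + 6·15 = 90 + 120 + 90 = 300
|m|² = 225 + 225 + 36 = 486,  |m| = √486 ≈ 22.045408
|n|² = 36 + 64 + 225 = 325,  |n| = √325 ≈ 18.027756
cos θ = 300 / (22.045408 · 18.027756) ≈ 0.75485
θ = arccos(0.75485) ≈ 41.0°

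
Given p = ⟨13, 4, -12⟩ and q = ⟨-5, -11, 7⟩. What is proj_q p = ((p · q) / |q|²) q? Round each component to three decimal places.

p · q = 13·(-5) + 4·(-11) + (-12)·7 = -65 - 44 - 84 = -193
|q|² = 25 + 121 + 49 = 195
proj_q p = (-193/195) · (-5, -11, 7) ≈ (4.949, 10.887, -6.928)

(4.949, 10.887, -6.928)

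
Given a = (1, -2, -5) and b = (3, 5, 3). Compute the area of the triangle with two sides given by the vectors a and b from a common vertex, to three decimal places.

14.195

i: (-2)·3 - (-5)·5 = -6 - (-25) = 19
j: (-5)·3 - 1·3 = -15 - 3 = -18
k: 1·5 - (-2)·3 = 5 - (-6) = 11
a × b = (19, -18, 11)
|a × b| = √(19² + (-18)² + 11²) = √806 ≈ 28.3901
area = ½ · 28.3901 ≈ 14.195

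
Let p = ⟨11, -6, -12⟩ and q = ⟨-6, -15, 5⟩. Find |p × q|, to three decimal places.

i: (-6)·5 - (-12)·(-15) = -30 - 180 = -210
j: (-12)·(-6) - 11·5 = 72 - 55 = 17
k: 11·(-15) - (-6)·(-6) = -165 - 36 = -201
p × q = (-210, 17, -201)
|p × q| = √((-210)² + 17² + (-201)²) = √84790 ≈ 291.1872

291.187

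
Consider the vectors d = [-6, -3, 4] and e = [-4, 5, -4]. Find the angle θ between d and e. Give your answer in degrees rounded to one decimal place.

d · e = (-6)·(-4) + (-3)·5 + 4·(-4) = 24 - 15 - 16 = -7
|d|² = 36 + 9 + 16 = 61,  |d| = √61 ≈ 7.810250
|e|² = 16 + 25 + 16 = 57,  |e| = √57 ≈ 7.549834
cos θ = -7 / (7.810250 · 7.549834) ≈ -0.11871
θ = arccos(-0.11871) ≈ 96.8°

96.8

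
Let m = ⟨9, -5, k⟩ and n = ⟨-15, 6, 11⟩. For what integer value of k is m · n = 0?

m · n = 9·(-15) + (-5)·6 + k·11 = -165 + 11k
Set equal to 0: 11k = 165, so k = 15.

15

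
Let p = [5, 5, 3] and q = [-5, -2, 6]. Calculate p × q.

i: 5·6 - 3·(-2) = 30 - (-6) = 36
j: 3·(-5) - 5·6 = -15 - 30 = -45
k: 5·(-2) - 5·(-5) = -10 - (-25) = 15
p × q = (36, -45, 15)

(36, -45, 15)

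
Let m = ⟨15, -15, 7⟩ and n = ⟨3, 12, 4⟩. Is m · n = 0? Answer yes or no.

m · n = 15·3 + (-15)·12 + 7·4 = 45 - 180 + 28 = -107
Nonzero, so the vectors are not orthogonal.

no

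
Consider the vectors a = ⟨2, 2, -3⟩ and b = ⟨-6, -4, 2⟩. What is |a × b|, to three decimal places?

i: 2·2 - (-3)·(-4) = 4 - 12 = -8
j: (-3)·(-6) - 2·2 = 18 - 4 = 14
k: 2·(-4) - 2·(-6) = -8 - (-12) = 4
a × b = (-8, 14, 4)
|a × b| = √((-8)² + 14² + 4²) = √276 ≈ 16.6132

16.613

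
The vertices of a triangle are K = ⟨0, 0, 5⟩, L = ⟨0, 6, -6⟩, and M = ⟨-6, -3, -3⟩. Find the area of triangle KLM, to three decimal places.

55.256

KL = (0, 6, -11),  KM = (-6, -3, -8)
i: 6·(-8) - (-11)·(-3) = -48 - 33 = -81
j: (-11)·(-6) - 0·(-8) = 66 - 0 = 66
k: 0·(-3) - 6·(-6) = 0 - (-36) = 36
KL × KM = (-81, 66, 36)
|KL × KM| = √12213 ≈ 110.5124
area = ½ · 110.5124 ≈ 55.256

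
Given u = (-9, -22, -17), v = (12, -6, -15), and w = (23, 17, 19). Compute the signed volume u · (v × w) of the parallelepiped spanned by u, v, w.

v × w:
i: (-6)·19 - (-15)·17 = -114 - (-255) = 141
j: (-15)·23 - 12·19 = -345 - 228 = -573
k: 12·17 - (-6)·23 = 204 - (-138) = 342
v × w = (141, -573, 342)
u · (v × w) = (-9)·141 + (-22)·(-573) + (-17)·342 = -1269 + 12606 - 5814 = 5523

5523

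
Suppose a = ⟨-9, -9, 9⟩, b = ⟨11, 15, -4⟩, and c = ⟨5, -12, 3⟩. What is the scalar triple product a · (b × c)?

-1359

b × c:
i: 15·3 - (-4)·(-12) = 45 - 48 = -3
j: (-4)·5 - 11·3 = -20 - 33 = -53
k: 11·(-12) - 15·5 = -132 - 75 = -207
b × c = (-3, -53, -207)
a · (b × c) = (-9)·(-3) + (-9)·(-53) + 9·(-207) = 27 + 477 - 1863 = -1359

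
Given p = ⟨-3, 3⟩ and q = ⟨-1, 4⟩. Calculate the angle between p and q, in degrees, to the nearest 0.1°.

31.0

p · q = (-3)·(-1) + 3·4 = 3 + 12 = 15
|p|² = 9 + 9 = 18,  |p| = √18 ≈ 4.242641
|q|² = 1 + 16 = 17,  |q| = √17 ≈ 4.123106
cos θ = 15 / (4.242641 · 4.123106) ≈ 0.85749
θ = arccos(0.85749) ≈ 31.0°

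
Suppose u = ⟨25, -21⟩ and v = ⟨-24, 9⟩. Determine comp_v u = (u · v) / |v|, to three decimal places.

-30.782

u · v = 25·(-24) + (-21)·9 = -600 - 189 = -789
|v| = √(576 + 81) = √657 ≈ 25.6320
comp_v u = -789 / √657 ≈ -30.782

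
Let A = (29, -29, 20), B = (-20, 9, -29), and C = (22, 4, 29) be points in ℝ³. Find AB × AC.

(1959, 784, -1351)

AB = (-49, 38, -49)
AC = (-7, 33, 9)
i: 38·9 - (-49)·33 = 342 - (-1617) = 1959
j: (-49)·(-7) - (-49)·9 = 343 - (-441) = 784
k: (-49)·33 - 38·(-7) = -1617 - (-266) = -1351
AB × AC = (1959, 784, -1351)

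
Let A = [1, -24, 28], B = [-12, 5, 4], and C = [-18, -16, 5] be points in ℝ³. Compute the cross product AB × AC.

(-475, 157, 447)

AB = (-13, 29, -24)
AC = (-19, 8, -23)
i: 29·(-23) - (-24)·8 = -667 - (-192) = -475
j: (-24)·(-19) - (-13)·(-23) = 456 - 299 = 157
k: (-13)·8 - 29·(-19) = -104 - (-551) = 447
AB × AC = (-475, 157, 447)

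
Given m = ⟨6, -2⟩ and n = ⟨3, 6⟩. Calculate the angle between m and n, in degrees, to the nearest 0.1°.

m · n = 6·3 + (-2)·6 = 18 - 12 = 6
|m|² = 36 + 4 = 40,  |m| = √40 ≈ 6.324555
|n|² = 9 + 36 = 45,  |n| = √45 ≈ 6.708204
cos θ = 6 / (6.324555 · 6.708204) ≈ 0.14142
θ = arccos(0.14142) ≈ 81.9°

81.9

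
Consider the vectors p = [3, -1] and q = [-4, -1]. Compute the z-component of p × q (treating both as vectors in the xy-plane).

3·(-1) - (-1)·(-4) = -3 - 4 = -7

-7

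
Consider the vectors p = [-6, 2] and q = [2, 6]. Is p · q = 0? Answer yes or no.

p · q = (-6)·2 + 2·6 = -12 + 12 = 0
Zero, so the vectors are orthogonal.

yes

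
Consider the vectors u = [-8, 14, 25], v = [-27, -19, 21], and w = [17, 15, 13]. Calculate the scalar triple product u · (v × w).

12358

v × w:
i: (-19)·13 - 21·15 = -247 - 315 = -562
j: 21·17 - (-27)·13 = 357 - (-351) = 708
k: (-27)·15 - (-19)·17 = -405 - (-323) = -82
v × w = (-562, 708, -82)
u · (v × w) = (-8)·(-562) + 14·708 + 25·(-82) = 4496 + 9912 - 2050 = 12358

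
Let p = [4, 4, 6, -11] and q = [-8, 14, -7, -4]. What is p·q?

26

p · q = 4·(-8) + 4·14 + 6·(-7) + (-11)·(-4) = -32 + 56 - 42 + 44 = 26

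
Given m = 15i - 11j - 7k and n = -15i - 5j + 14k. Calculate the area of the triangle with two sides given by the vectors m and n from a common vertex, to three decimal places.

161.513

i: (-11)·14 - (-7)·(-5) = -154 - 35 = -189
j: (-7)·(-15) - 15·14 = 105 - 210 = -105
k: 15·(-5) - (-11)·(-15) = -75 - 165 = -240
m × n = (-189, -105, -240)
|m × n| = √((-189)² + (-105)² + (-240)²) = √104346 ≈ 323.0263
area = ½ · 323.0263 ≈ 161.513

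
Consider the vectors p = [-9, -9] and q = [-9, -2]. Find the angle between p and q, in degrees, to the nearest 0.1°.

p · q = (-9)·(-9) + (-9)·(-2) = 81 + 18 = 99
|p|² = 81 + 81 = 162,  |p| = √162 ≈ 12.727922
|q|² = 81 + 4 = 85,  |q| = √85 ≈ 9.219544
cos θ = 99 / (12.727922 · 9.219544) ≈ 0.84366
θ = arccos(0.84366) ≈ 32.5°

32.5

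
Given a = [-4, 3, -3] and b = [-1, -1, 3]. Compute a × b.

(6, 15, 7)

i: 3·3 - (-3)·(-1) = 9 - 3 = 6
j: (-3)·(-1) - (-4)·3 = 3 - (-12) = 15
k: (-4)·(-1) - 3·(-1) = 4 - (-3) = 7
a × b = (6, 15, 7)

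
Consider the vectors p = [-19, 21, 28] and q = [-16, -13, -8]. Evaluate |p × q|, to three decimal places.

i: 21·(-8) - 28·(-13) = -168 - (-364) = 196
j: 28·(-16) - (-19)·(-8) = -448 - 152 = -600
k: (-19)·(-13) - 21·(-16) = 247 - (-336) = 583
p × q = (196, -600, 583)
|p × q| = √(196² + (-600)² + 583²) = √738305 ≈ 859.2468

859.247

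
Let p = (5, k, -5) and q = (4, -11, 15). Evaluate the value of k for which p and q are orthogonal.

-5

p · q = 5·4 + k·(-11) + (-5)·15 = -55 - 11k
Set equal to 0: -11k = 55, so k = -5.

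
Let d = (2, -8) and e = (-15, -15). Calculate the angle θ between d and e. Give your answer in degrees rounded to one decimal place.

d · e = 2·(-15) + (-8)·(-15) = -30 + 120 = 90
|d|² = 4 + 64 = 68,  |d| = √68 ≈ 8.246211
|e|² = 225 + 225 = 450,  |e| = √450 ≈ 21.213203
cos θ = 90 / (8.246211 · 21.213203) ≈ 0.51450
θ = arccos(0.51450) ≈ 59.0°

59.0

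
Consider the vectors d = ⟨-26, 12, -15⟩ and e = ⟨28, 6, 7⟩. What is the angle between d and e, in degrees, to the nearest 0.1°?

143.0

d · e = (-26)·28 + 12·6 + (-15)·7 = -728 + 72 - 105 = -761
|d|² = 676 + 144 + 225 = 1045,  |d| = √1045 ≈ 32.326460
|e|² = 784 + 36 + 49 = 869,  |e| = √869 ≈ 29.478806
cos θ = -761 / (32.326460 · 29.478806) ≈ -0.79858
θ = arccos(-0.79858) ≈ 143.0°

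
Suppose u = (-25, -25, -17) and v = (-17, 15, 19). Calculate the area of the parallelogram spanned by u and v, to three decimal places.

1127.872

i: (-25)·19 - (-17)·15 = -475 - (-255) = -220
j: (-17)·(-17) - (-25)·19 = 289 - (-475) = 764
k: (-25)·15 - (-25)·(-17) = -375 - 425 = -800
u × v = (-220, 764, -800)
|u × v| = √((-220)² + 764² + (-800)²) = √1272096 ≈ 1127.8723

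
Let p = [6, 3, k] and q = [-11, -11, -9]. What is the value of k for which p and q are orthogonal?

-11

p · q = 6·(-11) + 3·(-11) + k·(-9) = -99 - 9k
Set equal to 0: -9k = 99, so k = -11.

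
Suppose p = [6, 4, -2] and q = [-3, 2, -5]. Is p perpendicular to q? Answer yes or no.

yes

p · q = 6·(-3) + 4·2 + (-2)·(-5) = -18 + 8 + 10 = 0
Zero, so the vectors are orthogonal.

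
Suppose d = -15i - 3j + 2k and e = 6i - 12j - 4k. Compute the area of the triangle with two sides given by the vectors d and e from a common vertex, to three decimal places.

i: (-3)·(-4) - 2·(-12) = 12 - (-24) = 36
j: 2·6 - (-15)·(-4) = 12 - 60 = -48
k: (-15)·(-12) - (-3)·6 = 180 - (-18) = 198
d × e = (36, -48, 198)
|d × e| = √(36² + (-48)² + 198²) = √42804 ≈ 206.8913
area = ½ · 206.8913 ≈ 103.446

103.446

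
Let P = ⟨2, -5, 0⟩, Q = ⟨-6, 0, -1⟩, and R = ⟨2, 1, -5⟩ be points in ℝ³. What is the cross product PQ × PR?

(-19, -40, -48)

PQ = (-8, 5, -1)
PR = (0, 6, -5)
i: 5·(-5) - (-1)·6 = -25 - (-6) = -19
j: (-1)·0 - (-8)·(-5) = 0 - 40 = -40
k: (-8)·6 - 5·0 = -48 - 0 = -48
PQ × PR = (-19, -40, -48)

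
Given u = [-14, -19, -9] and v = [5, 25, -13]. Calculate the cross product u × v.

i: (-19)·(-13) - (-9)·25 = 247 - (-225) = 472
j: (-9)·5 - (-14)·(-13) = -45 - 182 = -227
k: (-14)·25 - (-19)·5 = -350 - (-95) = -255
u × v = (472, -227, -255)

(472, -227, -255)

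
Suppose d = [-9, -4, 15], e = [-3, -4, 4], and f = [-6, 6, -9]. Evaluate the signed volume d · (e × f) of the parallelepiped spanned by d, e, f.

e × f:
i: (-4)·(-9) - 4·6 = 36 - 24 = 12
j: 4·(-6) - (-3)·(-9) = -24 - 27 = -51
k: (-3)·6 - (-4)·(-6) = -18 - 24 = -42
e × f = (12, -51, -42)
d · (e × f) = (-9)·12 + (-4)·(-51) + 15·(-42) = -108 + 204 - 630 = -534

-534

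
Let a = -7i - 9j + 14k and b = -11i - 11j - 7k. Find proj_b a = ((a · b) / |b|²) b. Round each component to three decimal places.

a · b = (-7)·(-11) + (-9)·(-11) + 14·(-7) = 77 + 99 - 98 = 78
|b|² = 121 + 121 + 49 = 291
proj_b a = (78/291) · (-11, -11, -7) ≈ (-2.948, -2.948, -1.876)

(-2.948, -2.948, -1.876)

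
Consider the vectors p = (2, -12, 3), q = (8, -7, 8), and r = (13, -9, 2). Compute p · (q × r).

q × r:
i: (-7)·2 - 8·(-9) = -14 - (-72) = 58
j: 8·13 - 8·2 = 104 - 16 = 88
k: 8·(-9) - (-7)·13 = -72 - (-91) = 19
q × r = (58, 88, 19)
p · (q × r) = 2·58 + (-12)·88 + 3·19 = 116 - 1056 + 57 = -883

-883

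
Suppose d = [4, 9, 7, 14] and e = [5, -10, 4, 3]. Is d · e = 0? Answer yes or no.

yes

d · e = 4·5 + 9·(-10) + 7·4 + 14·3 = 20 - 90 + 28 + 42 = 0
Zero, so the vectors are orthogonal.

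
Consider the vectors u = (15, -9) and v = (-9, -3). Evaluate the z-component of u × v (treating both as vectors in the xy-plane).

15·(-3) - (-9)·(-9) = -45 - 81 = -126

-126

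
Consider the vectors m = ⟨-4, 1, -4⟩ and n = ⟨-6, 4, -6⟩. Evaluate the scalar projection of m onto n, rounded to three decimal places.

m · n = (-4)·(-6) + 1·4 + (-4)·(-6) = 24 + 4 + 24 = 52
|n| = √(36 + 16 + 36) = √88 ≈ 9.3808
comp_n m = 52 / √88 ≈ 5.543

5.543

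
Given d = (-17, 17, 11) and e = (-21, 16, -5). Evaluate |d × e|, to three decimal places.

i: 17·(-5) - 11·16 = -85 - 176 = -261
j: 11·(-21) - (-17)·(-5) = -231 - 85 = -316
k: (-17)·16 - 17·(-21) = -272 - (-357) = 85
d × e = (-261, -316, 85)
|d × e| = √((-261)² + (-316)² + 85²) = √175202 ≈ 418.5714

418.571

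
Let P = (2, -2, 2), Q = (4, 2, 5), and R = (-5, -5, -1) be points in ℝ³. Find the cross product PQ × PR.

PQ = (2, 4, 3)
PR = (-7, -3, -3)
i: 4·(-3) - 3·(-3) = -12 - (-9) = -3
j: 3·(-7) - 2·(-3) = -21 - (-6) = -15
k: 2·(-3) - 4·(-7) = -6 - (-28) = 22
PQ × PR = (-3, -15, 22)

(-3, -15, 22)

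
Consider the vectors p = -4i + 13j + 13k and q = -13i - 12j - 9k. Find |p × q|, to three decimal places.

301.056

i: 13·(-9) - 13·(-12) = -117 - (-156) = 39
j: 13·(-13) - (-4)·(-9) = -169 - 36 = -205
k: (-4)·(-12) - 13·(-13) = 48 - (-169) = 217
p × q = (39, -205, 217)
|p × q| = √(39² + (-205)² + 217²) = √90635 ≈ 301.0565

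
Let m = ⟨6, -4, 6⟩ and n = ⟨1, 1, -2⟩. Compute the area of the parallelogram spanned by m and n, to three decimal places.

20.688

i: (-4)·(-2) - 6·1 = 8 - 6 = 2
j: 6·1 - 6·(-2) = 6 - (-12) = 18
k: 6·1 - (-4)·1 = 6 - (-4) = 10
m × n = (2, 18, 10)
|m × n| = √(2² + 18² + 10²) = √428 ≈ 20.6882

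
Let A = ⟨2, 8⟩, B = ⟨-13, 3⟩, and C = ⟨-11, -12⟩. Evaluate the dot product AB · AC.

295

AB = B − A = (-15, -5)
AC = C − A = (-13, -20)
AB · AC = (-15)·(-13) + (-5)·(-20) = 195 + 100 = 295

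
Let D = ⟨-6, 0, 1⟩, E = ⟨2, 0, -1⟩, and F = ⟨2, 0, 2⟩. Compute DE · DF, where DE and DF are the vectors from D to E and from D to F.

62

DE = E − D = (8, 0, -2)
DF = F − D = (8, 0, 1)
DE · DF = 8·8 + 0·0 + (-2)·1 = 64 + 0 - 2 = 62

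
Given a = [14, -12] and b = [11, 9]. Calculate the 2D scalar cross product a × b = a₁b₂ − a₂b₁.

258

14·9 - (-12)·11 = 126 - (-132) = 258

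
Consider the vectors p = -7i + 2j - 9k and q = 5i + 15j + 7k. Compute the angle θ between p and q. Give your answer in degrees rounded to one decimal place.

p · q = (-7)·5 + 2·15 + (-9)·7 = -35 + 30 - 63 = -68
|p|² = 49 + 4 + 81 = 134,  |p| = √134 ≈ 11.575837
|q|² = 25 + 225 + 49 = 299,  |q| = √299 ≈ 17.291616
cos θ = -68 / (11.575837 · 17.291616) ≈ -0.33972
θ = arccos(-0.33972) ≈ 109.9°

109.9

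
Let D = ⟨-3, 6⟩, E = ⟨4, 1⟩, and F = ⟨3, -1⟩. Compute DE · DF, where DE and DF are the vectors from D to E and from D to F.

DE = E − D = (7, -5)
DF = F − D = (6, -7)
DE · DF = 7·6 + (-5)·(-7) = 42 + 35 = 77

77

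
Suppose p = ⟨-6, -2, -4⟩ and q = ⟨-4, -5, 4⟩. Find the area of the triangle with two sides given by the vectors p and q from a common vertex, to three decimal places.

26.777

i: (-2)·4 - (-4)·(-5) = -8 - 20 = -28
j: (-4)·(-4) - (-6)·4 = 16 - (-24) = 40
k: (-6)·(-5) - (-2)·(-4) = 30 - 8 = 22
p × q = (-28, 40, 22)
|p × q| = √((-28)² + 40² + 22²) = √2868 ≈ 53.5537
area = ½ · 53.5537 ≈ 26.777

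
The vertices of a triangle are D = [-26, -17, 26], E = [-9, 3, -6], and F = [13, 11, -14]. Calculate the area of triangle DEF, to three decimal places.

325.675

DE = (17, 20, -32),  DF = (39, 28, -40)
i: 20·(-40) - (-32)·28 = -800 - (-896) = 96
j: (-32)·39 - 17·(-40) = -1248 - (-680) = -568
k: 17·28 - 20·39 = 476 - 780 = -304
DE × DF = (96, -568, -304)
|DE × DF| = √424256 ≈ 651.3494
area = ½ · 651.3494 ≈ 325.675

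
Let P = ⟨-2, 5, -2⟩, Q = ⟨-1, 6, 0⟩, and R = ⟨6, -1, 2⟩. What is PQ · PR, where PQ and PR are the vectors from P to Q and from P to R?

10

PQ = Q − P = (1, 1, 2)
PR = R − P = (8, -6, 4)
PQ · PR = 1·8 + 1·(-6) + 2·4 = 8 - 6 + 8 = 10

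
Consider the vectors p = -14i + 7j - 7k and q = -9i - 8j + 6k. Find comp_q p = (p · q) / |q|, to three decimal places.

p · q = (-14)·(-9) + 7·(-8) + (-7)·6 = 126 - 56 - 42 = 28
|q| = √(81 + 64 + 36) = √181 ≈ 13.4536
comp_q p = 28 / √181 ≈ 2.081

2.081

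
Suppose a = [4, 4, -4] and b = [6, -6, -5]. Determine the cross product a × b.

i: 4·(-5) - (-4)·(-6) = -20 - 24 = -44
j: (-4)·6 - 4·(-5) = -24 - (-20) = -4
k: 4·(-6) - 4·6 = -24 - 24 = -48
a × b = (-44, -4, -48)

(-44, -4, -48)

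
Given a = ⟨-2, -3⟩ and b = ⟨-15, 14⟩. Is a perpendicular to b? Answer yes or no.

a · b = (-2)·(-15) + (-3)·14 = 30 - 42 = -12
Nonzero, so the vectors are not orthogonal.

no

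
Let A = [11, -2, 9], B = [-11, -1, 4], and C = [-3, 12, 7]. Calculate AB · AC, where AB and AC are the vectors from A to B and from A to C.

AB = B − A = (-22, 1, -5)
AC = C − A = (-14, 14, -2)
AB · AC = (-22)·(-14) + 1·14 + (-5)·(-2) = 308 + 14 + 10 = 332

332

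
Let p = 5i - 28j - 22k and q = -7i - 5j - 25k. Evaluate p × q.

(590, 279, -221)

i: (-28)·(-25) - (-22)·(-5) = 700 - 110 = 590
j: (-22)·(-7) - 5·(-25) = 154 - (-125) = 279
k: 5·(-5) - (-28)·(-7) = -25 - 196 = -221
p × q = (590, 279, -221)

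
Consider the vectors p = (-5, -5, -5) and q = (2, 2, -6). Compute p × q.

i: (-5)·(-6) - (-5)·2 = 30 - (-10) = 40
j: (-5)·2 - (-5)·(-6) = -10 - 30 = -40
k: (-5)·2 - (-5)·2 = -10 - (-10) = 0
p × q = (40, -40, 0)

(40, -40, 0)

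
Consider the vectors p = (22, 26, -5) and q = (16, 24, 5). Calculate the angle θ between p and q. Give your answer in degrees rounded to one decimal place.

19.3

p · q = 22·16 + 26·24 + (-5)·5 = 352 + 624 - 25 = 951
|p|² = 484 + 676 + 25 = 1185,  |p| = √1185 ≈ 34.423829
|q|² = 256 + 576 + 25 = 857,  |q| = √857 ≈ 29.274562
cos θ = 951 / (34.423829 · 29.274562) ≈ 0.94369
θ = arccos(0.94369) ≈ 19.3°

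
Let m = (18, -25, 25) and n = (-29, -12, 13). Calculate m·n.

m · n = 18·(-29) + (-25)·(-12) + 25·13 = -522 + 300 + 325 = 103

103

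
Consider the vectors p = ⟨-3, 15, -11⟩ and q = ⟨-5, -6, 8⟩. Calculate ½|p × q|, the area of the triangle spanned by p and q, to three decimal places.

66.720

i: 15·8 - (-11)·(-6) = 120 - 66 = 54
j: (-11)·(-5) - (-3)·8 = 55 - (-24) = 79
k: (-3)·(-6) - 15·(-5) = 18 - (-75) = 93
p × q = (54, 79, 93)
|p × q| = √(54² + 79² + 93²) = √17806 ≈ 133.4391
area = ½ · 133.4391 ≈ 66.720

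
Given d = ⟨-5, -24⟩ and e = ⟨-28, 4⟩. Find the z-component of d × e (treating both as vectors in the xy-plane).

(-5)·4 - (-24)·(-28) = -20 - 672 = -692

-692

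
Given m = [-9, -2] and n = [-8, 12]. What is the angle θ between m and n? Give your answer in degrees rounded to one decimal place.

68.8

m · n = (-9)·(-8) + (-2)·12 = 72 - 24 = 48
|m|² = 81 + 4 = 85,  |m| = √85 ≈ 9.219544
|n|² = 64 + 144 = 208,  |n| = √208 ≈ 14.422205
cos θ = 48 / (9.219544 · 14.422205) ≈ 0.36099
θ = arccos(0.36099) ≈ 68.8°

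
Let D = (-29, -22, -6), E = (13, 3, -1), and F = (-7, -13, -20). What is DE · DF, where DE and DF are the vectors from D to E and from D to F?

1079

DE = E − D = (42, 25, 5)
DF = F − D = (22, 9, -14)
DE · DF = 42·22 + 25·9 + 5·(-14) = 924 + 225 - 70 = 1079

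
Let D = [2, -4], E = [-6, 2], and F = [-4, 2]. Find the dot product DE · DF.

DE = E − D = (-8, 6)
DF = F − D = (-6, 6)
DE · DF = (-8)·(-6) + 6·6 = 48 + 36 = 84

84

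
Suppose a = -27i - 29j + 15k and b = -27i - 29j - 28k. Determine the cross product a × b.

(1247, -1161, 0)

i: (-29)·(-28) - 15·(-29) = 812 - (-435) = 1247
j: 15·(-27) - (-27)·(-28) = -405 - 756 = -1161
k: (-27)·(-29) - (-29)·(-27) = 783 - 783 = 0
a × b = (1247, -1161, 0)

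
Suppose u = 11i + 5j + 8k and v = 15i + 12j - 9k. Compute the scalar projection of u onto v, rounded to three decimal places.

u · v = 11·15 + 5·12 + 8·(-9) = 165 + 60 - 72 = 153
|v| = √(225 + 144 + 81) = √450 ≈ 21.2132
comp_v u = 153 / √450 ≈ 7.212

7.212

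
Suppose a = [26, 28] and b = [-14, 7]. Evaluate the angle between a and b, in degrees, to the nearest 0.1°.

106.3

a · b = 26·(-14) + 28·7 = -364 + 196 = -168
|a|² = 676 + 784 = 1460,  |a| = √1460 ≈ 38.209946
|b|² = 196 + 49 = 245,  |b| = √245 ≈ 15.652476
cos θ = -168 / (38.209946 · 15.652476) ≈ -0.28090
θ = arccos(-0.28090) ≈ 106.3°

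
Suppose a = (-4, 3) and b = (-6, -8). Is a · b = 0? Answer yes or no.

a · b = (-4)·(-6) + 3·(-8) = 24 - 24 = 0
Zero, so the vectors are orthogonal.

yes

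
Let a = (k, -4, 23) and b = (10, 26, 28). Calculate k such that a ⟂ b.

-54

a · b = k·10 + (-4)·26 + 23·28 = 540 + 10k
Set equal to 0: 10k = -540, so k = -54.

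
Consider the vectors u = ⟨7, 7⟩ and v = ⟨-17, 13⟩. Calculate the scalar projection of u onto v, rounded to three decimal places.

u · v = 7·(-17) + 7·13 = -119 + 91 = -28
|v| = √(289 + 169) = √458 ≈ 21.4009
comp_v u = -28 / √458 ≈ -1.308

-1.308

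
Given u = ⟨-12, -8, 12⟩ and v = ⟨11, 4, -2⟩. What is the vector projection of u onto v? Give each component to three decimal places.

u · v = (-12)·11 + (-8)·4 + 12·(-2) = -132 - 32 - 24 = -188
|v|² = 121 + 16 + 4 = 141
proj_v u = (-188/141) · (11, 4, -2) ≈ (-14.667, -5.333, 2.667)

(-14.667, -5.333, 2.667)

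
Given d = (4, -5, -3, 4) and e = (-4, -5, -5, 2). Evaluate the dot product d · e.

d · e = 4·(-4) + (-5)·(-5) + (-3)·(-5) + 4·2 = -16 + 25 + 15 + 8 = 32

32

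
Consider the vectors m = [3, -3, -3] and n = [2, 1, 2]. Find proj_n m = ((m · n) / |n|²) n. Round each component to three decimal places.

m · n = 3·2 + (-3)·1 + (-3)·2 = 6 - 3 - 6 = -3
|n|² = 4 + 1 + 4 = 9
proj_n m = (-3/9) · (2, 1, 2) ≈ (-0.667, -0.333, -0.667)

(-0.667, -0.333, -0.667)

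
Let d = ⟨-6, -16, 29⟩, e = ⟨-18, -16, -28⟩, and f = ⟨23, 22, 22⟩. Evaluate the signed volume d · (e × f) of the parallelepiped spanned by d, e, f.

e × f:
i: (-16)·22 - (-28)·22 = -352 - (-616) = 264
j: (-28)·23 - (-18)·22 = -644 - (-396) = -248
k: (-18)·22 - (-16)·23 = -396 - (-368) = -28
e × f = (264, -248, -28)
d · (e × f) = (-6)·264 + (-16)·(-248) + 29·(-28) = -1584 + 3968 - 812 = 1572

1572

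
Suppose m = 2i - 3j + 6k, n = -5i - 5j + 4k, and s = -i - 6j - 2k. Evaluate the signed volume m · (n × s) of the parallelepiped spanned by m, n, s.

n × s:
i: (-5)·(-2) - 4·(-6) = 10 - (-24) = 34
j: 4·(-1) - (-5)·(-2) = -4 - 10 = -14
k: (-5)·(-6) - (-5)·(-1) = 30 - 5 = 25
n × s = (34, -14, 25)
m · (n × s) = 2·34 + (-3)·(-14) + 6·25 = 68 + 42 + 150 = 260

260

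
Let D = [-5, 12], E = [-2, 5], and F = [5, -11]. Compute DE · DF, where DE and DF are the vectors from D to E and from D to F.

DE = E − D = (3, -7)
DF = F − D = (10, -23)
DE · DF = 3·10 + (-7)·(-23) = 30 + 161 = 191

191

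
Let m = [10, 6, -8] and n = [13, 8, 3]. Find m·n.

154

m · n = 10·13 + 6·8 + (-8)·3 = 130 + 48 - 24 = 154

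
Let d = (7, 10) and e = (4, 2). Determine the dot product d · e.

d · e = 7·4 + 10·2 = 28 + 20 = 48

48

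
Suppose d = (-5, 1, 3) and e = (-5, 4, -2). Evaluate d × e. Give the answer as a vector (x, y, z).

i: 1·(-2) - 3·4 = -2 - 12 = -14
j: 3·(-5) - (-5)·(-2) = -15 - 10 = -25
k: (-5)·4 - 1·(-5) = -20 - (-5) = -15
d × e = (-14, -25, -15)

(-14, -25, -15)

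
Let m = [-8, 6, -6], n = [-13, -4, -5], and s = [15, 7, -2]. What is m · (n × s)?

-764

n × s:
i: (-4)·(-2) - (-5)·7 = 8 - (-35) = 43
j: (-5)·15 - (-13)·(-2) = -75 - 26 = -101
k: (-13)·7 - (-4)·15 = -91 - (-60) = -31
n × s = (43, -101, -31)
m · (n × s) = (-8)·43 + 6·(-101) + (-6)·(-31) = -344 - 606 + 186 = -764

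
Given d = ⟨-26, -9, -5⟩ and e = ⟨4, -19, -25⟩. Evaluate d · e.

192

d · e = (-26)·4 + (-9)·(-19) + (-5)·(-25) = -104 + 171 + 125 = 192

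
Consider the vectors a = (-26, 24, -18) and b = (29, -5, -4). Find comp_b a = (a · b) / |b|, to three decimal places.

a · b = (-26)·29 + 24·(-5) + (-18)·(-4) = -754 - 120 + 72 = -802
|b| = √(841 + 25 + 16) = √882 ≈ 29.6985
comp_b a = -802 / √882 ≈ -27.005

-27.005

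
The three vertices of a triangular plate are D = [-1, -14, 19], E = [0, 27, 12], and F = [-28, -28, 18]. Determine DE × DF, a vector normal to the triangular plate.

DE = (1, 41, -7)
DF = (-27, -14, -1)
i: 41·(-1) - (-7)·(-14) = -41 - 98 = -139
j: (-7)·(-27) - 1·(-1) = 189 - (-1) = 190
k: 1·(-14) - 41·(-27) = -14 - (-1107) = 1093
DE × DF = (-139, 190, 1093)

(-139, 190, 1093)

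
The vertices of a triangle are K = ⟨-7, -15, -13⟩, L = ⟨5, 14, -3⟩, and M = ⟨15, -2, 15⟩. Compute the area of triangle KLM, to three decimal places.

KL = (12, 29, 10),  KM = (22, 13, 28)
i: 29·28 - 10·13 = 812 - 130 = 682
j: 10·22 - 12·28 = 220 - 336 = -116
k: 12·13 - 29·22 = 156 - 638 = -482
KL × KM = (682, -116, -482)
|KL × KM| = √710904 ≈ 843.1512
area = ½ · 843.1512 ≈ 421.576

421.576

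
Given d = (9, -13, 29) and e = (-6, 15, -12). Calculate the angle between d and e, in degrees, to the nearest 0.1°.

d · e = 9·(-6) + (-13)·15 + 29·(-12) = -54 - 195 - 348 = -597
|d|² = 81 + 169 + 841 = 1091,  |d| = √1091 ≈ 33.030289
|e|² = 36 + 225 + 144 = 405,  |e| = √405 ≈ 20.124612
cos θ = -597 / (33.030289 · 20.124612) ≈ -0.89812
θ = arccos(-0.89812) ≈ 153.9°

153.9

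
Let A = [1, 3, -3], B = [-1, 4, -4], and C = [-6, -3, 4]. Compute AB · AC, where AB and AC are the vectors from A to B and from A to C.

1

AB = B − A = (-2, 1, -1)
AC = C − A = (-7, -6, 7)
AB · AC = (-2)·(-7) + 1·(-6) + (-1)·7 = 14 - 6 - 7 = 1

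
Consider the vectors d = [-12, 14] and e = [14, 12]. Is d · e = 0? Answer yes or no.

yes

d · e = (-12)·14 + 14·12 = -168 + 168 = 0
Zero, so the vectors are orthogonal.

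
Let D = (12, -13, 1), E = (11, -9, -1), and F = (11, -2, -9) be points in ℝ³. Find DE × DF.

(-18, -8, -7)

DE = (-1, 4, -2)
DF = (-1, 11, -10)
i: 4·(-10) - (-2)·11 = -40 - (-22) = -18
j: (-2)·(-1) - (-1)·(-10) = 2 - 10 = -8
k: (-1)·11 - 4·(-1) = -11 - (-4) = -7
DE × DF = (-18, -8, -7)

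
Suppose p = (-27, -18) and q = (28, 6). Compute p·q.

-864

p · q = (-27)·28 + (-18)·6 = -756 - 108 = -864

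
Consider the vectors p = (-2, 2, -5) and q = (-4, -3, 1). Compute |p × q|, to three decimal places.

29.138

i: 2·1 - (-5)·(-3) = 2 - 15 = -13
j: (-5)·(-4) - (-2)·1 = 20 - (-2) = 22
k: (-2)·(-3) - 2·(-4) = 6 - (-8) = 14
p × q = (-13, 22, 14)
|p × q| = √((-13)² + 22² + 14²) = √849 ≈ 29.1376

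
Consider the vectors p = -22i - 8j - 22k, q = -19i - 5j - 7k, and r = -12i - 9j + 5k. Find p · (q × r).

-1938

q × r:
i: (-5)·5 - (-7)·(-9) = -25 - 63 = -88
j: (-7)·(-12) - (-19)·5 = 84 - (-95) = 179
k: (-19)·(-9) - (-5)·(-12) = 171 - 60 = 111
q × r = (-88, 179, 111)
p · (q × r) = (-22)·(-88) + (-8)·179 + (-22)·111 = 1936 - 1432 - 2442 = -1938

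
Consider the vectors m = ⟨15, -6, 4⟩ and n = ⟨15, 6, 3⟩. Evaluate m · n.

m · n = 15·15 + (-6)·6 + 4·3 = 225 - 36 + 12 = 201

201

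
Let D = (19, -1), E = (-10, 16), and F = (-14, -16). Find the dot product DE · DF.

DE = E − D = (-29, 17)
DF = F − D = (-33, -15)
DE · DF = (-29)·(-33) + 17·(-15) = 957 - 255 = 702

702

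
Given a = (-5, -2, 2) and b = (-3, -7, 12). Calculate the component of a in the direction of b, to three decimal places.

3.729

a · b = (-5)·(-3) + (-2)·(-7) + 2·12 = 15 + 14 + 24 = 53
|b| = √(9 + 49 + 144) = √202 ≈ 14.2127
comp_b a = 53 / √202 ≈ 3.729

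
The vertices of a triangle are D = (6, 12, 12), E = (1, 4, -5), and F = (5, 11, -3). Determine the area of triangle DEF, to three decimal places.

59.123

DE = (-5, -8, -17),  DF = (-1, -1, -15)
i: (-8)·(-15) - (-17)·(-1) = 120 - 17 = 103
j: (-17)·(-1) - (-5)·(-15) = 17 - 75 = -58
k: (-5)·(-1) - (-8)·(-1) = 5 - 8 = -3
DE × DF = (103, -58, -3)
|DE × DF| = √13982 ≈ 118.2455
area = ½ · 118.2455 ≈ 59.123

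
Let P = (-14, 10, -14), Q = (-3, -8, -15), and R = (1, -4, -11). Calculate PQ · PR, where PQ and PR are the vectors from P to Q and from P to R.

414

PQ = Q − P = (11, -18, -1)
PR = R − P = (15, -14, 3)
PQ · PR = 11·15 + (-18)·(-14) + (-1)·3 = 165 + 252 - 3 = 414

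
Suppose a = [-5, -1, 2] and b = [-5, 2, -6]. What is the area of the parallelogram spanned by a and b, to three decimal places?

42.767

i: (-1)·(-6) - 2·2 = 6 - 4 = 2
j: 2·(-5) - (-5)·(-6) = -10 - 30 = -40
k: (-5)·2 - (-1)·(-5) = -10 - 5 = -15
a × b = (2, -40, -15)
|a × b| = √(2² + (-40)² + (-15)²) = √1829 ≈ 42.7668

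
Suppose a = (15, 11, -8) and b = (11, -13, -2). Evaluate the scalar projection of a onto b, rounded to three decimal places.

a · b = 15·11 + 11·(-13) + (-8)·(-2) = 165 - 143 + 16 = 38
|b| = √(121 + 169 + 4) = √294 ≈ 17.1464
comp_b a = 38 / √294 ≈ 2.216

2.216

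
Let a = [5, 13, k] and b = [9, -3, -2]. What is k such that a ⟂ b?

3

a · b = 5·9 + 13·(-3) + k·(-2) = 6 - 2k
Set equal to 0: -2k = -6, so k = 3.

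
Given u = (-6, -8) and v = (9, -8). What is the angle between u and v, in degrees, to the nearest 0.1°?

85.2

u · v = (-6)·9 + (-8)·(-8) = -54 + 64 = 10
|u|² = 36 + 64 = 100,  |u| = √100 ≈ 10.000000
|v|² = 81 + 64 = 145,  |v| = √145 ≈ 12.041595
cos θ = 10 / (10.000000 · 12.041595) ≈ 0.08305
θ = arccos(0.08305) ≈ 85.2°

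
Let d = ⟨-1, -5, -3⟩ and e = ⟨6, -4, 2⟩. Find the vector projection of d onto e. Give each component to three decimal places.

(0.857, -0.571, 0.286)

d · e = (-1)·6 + (-5)·(-4) + (-3)·2 = -6 + 20 - 6 = 8
|e|² = 36 + 16 + 4 = 56
proj_e d = (8/56) · (6, -4, 2) ≈ (0.857, -0.571, 0.286)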